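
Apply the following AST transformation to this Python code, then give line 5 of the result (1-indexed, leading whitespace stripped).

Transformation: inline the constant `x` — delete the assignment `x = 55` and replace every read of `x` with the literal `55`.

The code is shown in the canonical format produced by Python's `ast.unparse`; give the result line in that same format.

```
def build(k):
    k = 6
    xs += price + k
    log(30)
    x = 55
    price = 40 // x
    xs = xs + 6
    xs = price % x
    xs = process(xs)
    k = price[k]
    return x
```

price = 40 // 55

Transformed code:
def build(k):
    k = 6
    xs += price + k
    log(30)
    price = 40 // 55
    xs = xs + 6
    xs = price % 55
    xs = process(xs)
    k = price[k]
    return 55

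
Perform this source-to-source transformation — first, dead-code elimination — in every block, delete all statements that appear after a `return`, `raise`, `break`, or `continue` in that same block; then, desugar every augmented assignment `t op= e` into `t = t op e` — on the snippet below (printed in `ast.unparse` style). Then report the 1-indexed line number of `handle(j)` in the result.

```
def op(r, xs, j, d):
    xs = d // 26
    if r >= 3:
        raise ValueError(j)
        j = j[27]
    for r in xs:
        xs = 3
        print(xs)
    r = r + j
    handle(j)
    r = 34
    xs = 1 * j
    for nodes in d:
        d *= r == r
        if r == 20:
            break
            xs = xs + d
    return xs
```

9

Transformed code:
def op(r, xs, j, d):
    xs = d // 26
    if r >= 3:
        raise ValueError(j)
    for r in xs:
        xs = 3
        print(xs)
    r = r + j
    handle(j)
    r = 34
    xs = 1 * j
    for nodes in d:
        d = d * (r == r)
        if r == 20:
            break
    return xs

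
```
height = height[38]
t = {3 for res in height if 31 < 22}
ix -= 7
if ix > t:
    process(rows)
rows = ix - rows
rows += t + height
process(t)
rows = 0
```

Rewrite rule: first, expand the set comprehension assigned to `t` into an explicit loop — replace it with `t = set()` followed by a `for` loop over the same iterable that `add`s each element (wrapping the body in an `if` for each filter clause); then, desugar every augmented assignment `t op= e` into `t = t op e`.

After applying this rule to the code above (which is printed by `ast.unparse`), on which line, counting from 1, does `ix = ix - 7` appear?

6

Transformed code:
height = height[38]
t = set()
for res in height:
    if 31 < 22:
        t.add(3)
ix = ix - 7
if ix > t:
    process(rows)
rows = ix - rows
rows = rows + (t + height)
process(t)
rows = 0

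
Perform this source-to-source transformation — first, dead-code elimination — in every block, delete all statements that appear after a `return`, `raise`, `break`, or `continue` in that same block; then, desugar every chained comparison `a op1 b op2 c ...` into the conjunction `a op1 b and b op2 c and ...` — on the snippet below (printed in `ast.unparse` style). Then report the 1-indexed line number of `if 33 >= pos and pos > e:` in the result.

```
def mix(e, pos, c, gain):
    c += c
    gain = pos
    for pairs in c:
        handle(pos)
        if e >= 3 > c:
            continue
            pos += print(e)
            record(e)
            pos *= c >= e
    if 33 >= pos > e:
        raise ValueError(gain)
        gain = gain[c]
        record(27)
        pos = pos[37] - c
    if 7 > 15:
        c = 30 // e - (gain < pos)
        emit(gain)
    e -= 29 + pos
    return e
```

8

Transformed code:
def mix(e, pos, c, gain):
    c += c
    gain = pos
    for pairs in c:
        handle(pos)
        if e >= 3 and 3 > c:
            continue
    if 33 >= pos and pos > e:
        raise ValueError(gain)
    if 7 > 15:
        c = 30 // e - (gain < pos)
        emit(gain)
    e -= 29 + pos
    return e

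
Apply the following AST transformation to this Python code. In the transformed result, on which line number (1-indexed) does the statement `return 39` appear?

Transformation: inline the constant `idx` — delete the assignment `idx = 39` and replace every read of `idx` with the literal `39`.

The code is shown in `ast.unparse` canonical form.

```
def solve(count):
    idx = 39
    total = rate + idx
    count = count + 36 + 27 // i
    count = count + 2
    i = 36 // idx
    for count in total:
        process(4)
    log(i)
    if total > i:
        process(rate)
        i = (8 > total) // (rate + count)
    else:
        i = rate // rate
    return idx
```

14

Transformed code:
def solve(count):
    total = rate + 39
    count = count + 36 + 27 // i
    count = count + 2
    i = 36 // 39
    for count in total:
        process(4)
    log(i)
    if total > i:
        process(rate)
        i = (8 > total) // (rate + count)
    else:
        i = rate // rate
    return 39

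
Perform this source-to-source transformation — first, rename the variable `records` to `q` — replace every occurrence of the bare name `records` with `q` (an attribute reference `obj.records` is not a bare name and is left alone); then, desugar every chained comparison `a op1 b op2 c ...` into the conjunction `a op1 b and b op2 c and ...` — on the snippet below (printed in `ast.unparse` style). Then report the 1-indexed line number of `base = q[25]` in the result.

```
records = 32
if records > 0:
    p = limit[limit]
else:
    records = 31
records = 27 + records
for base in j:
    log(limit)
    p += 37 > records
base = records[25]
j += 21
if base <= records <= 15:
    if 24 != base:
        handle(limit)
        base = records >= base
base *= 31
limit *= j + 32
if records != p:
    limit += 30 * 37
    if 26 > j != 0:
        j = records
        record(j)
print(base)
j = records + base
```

Transformed code:
q = 32
if q > 0:
    p = limit[limit]
else:
    q = 31
q = 27 + q
for base in j:
    log(limit)
    p += 37 > q
base = q[25]
j += 21
if base <= q and q <= 15:
    if 24 != base:
        handle(limit)
        base = q >= base
base *= 31
limit *= j + 32
if q != p:
    limit += 30 * 37
    if 26 > j and j != 0:
        j = q
        record(j)
print(base)
j = q + base

10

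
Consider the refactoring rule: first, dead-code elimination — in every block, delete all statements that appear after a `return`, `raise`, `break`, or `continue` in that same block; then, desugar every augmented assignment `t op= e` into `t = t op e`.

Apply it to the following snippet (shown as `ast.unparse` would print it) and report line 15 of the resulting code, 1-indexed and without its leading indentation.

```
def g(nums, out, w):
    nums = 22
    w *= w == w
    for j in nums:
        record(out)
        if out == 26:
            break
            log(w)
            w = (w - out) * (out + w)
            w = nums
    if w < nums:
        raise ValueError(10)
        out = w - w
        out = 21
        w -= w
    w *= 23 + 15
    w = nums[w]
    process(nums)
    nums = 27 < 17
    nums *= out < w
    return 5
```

return 5

Transformed code:
def g(nums, out, w):
    nums = 22
    w = w * (w == w)
    for j in nums:
        record(out)
        if out == 26:
            break
    if w < nums:
        raise ValueError(10)
    w = w * (23 + 15)
    w = nums[w]
    process(nums)
    nums = 27 < 17
    nums = nums * (out < w)
    return 5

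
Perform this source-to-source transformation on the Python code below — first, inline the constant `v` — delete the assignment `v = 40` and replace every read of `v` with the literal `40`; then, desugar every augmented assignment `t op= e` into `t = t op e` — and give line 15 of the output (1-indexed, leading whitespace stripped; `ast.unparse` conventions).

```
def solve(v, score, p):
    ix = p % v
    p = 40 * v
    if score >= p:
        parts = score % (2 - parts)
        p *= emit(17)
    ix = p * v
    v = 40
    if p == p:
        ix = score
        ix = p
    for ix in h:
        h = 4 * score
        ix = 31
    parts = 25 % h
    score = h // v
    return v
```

Transformed code:
def solve(v, score, p):
    ix = p % 40
    p = 40 * 40
    if score >= p:
        parts = score % (2 - parts)
        p = p * emit(17)
    ix = p * 40
    if p == p:
        ix = score
        ix = p
    for ix in h:
        h = 4 * score
        ix = 31
    parts = 25 % h
    score = h // 40
    return 40

score = h // 40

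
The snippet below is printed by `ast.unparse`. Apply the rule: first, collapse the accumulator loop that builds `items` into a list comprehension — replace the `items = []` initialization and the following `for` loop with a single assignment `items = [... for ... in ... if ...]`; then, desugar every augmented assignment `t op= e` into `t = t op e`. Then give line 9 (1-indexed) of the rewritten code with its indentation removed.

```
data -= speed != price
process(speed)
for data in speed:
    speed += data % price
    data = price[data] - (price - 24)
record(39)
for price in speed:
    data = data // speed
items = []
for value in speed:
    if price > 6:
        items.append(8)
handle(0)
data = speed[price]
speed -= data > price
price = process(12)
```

Transformed code:
data = data - (speed != price)
process(speed)
for data in speed:
    speed = speed + data % price
    data = price[data] - (price - 24)
record(39)
for price in speed:
    data = data // speed
items = [8 for value in speed if price > 6]
handle(0)
data = speed[price]
speed = speed - (data > price)
price = process(12)

items = [8 for value in speed if price > 6]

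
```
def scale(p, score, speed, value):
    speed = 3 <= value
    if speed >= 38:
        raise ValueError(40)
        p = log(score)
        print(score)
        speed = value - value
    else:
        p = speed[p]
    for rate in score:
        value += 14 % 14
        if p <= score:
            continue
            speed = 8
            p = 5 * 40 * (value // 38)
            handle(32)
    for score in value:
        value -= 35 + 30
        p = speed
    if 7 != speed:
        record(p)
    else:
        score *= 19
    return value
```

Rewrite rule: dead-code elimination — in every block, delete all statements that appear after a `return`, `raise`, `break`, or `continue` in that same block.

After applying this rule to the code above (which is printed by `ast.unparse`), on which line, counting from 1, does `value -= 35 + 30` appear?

12

Transformed code:
def scale(p, score, speed, value):
    speed = 3 <= value
    if speed >= 38:
        raise ValueError(40)
    else:
        p = speed[p]
    for rate in score:
        value += 14 % 14
        if p <= score:
            continue
    for score in value:
        value -= 35 + 30
        p = speed
    if 7 != speed:
        record(p)
    else:
        score *= 19
    return value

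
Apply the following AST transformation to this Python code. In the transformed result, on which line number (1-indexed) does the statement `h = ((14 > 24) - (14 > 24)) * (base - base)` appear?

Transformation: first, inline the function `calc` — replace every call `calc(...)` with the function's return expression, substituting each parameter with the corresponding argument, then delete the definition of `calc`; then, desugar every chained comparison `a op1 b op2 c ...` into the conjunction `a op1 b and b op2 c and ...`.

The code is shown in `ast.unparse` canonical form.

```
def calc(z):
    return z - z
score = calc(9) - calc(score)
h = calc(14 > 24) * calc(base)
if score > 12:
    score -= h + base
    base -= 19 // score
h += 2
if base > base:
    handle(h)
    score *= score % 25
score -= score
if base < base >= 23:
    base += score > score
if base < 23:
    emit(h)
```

2

Transformed code:
score = 9 - 9 - (score - score)
h = ((14 > 24) - (14 > 24)) * (base - base)
if score > 12:
    score -= h + base
    base -= 19 // score
h += 2
if base > base:
    handle(h)
    score *= score % 25
score -= score
if base < base and base >= 23:
    base += score > score
if base < 23:
    emit(h)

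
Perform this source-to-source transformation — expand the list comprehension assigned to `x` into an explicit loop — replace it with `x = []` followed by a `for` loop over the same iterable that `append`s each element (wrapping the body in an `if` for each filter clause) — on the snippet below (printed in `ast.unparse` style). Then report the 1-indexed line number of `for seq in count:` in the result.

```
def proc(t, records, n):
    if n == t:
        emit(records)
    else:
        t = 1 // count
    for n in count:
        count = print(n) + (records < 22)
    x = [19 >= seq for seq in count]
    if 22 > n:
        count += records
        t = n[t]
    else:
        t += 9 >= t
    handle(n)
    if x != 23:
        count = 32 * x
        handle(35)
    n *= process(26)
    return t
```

9

Transformed code:
def proc(t, records, n):
    if n == t:
        emit(records)
    else:
        t = 1 // count
    for n in count:
        count = print(n) + (records < 22)
    x = []
    for seq in count:
        x.append(19 >= seq)
    if 22 > n:
        count += records
        t = n[t]
    else:
        t += 9 >= t
    handle(n)
    if x != 23:
        count = 32 * x
        handle(35)
    n *= process(26)
    return t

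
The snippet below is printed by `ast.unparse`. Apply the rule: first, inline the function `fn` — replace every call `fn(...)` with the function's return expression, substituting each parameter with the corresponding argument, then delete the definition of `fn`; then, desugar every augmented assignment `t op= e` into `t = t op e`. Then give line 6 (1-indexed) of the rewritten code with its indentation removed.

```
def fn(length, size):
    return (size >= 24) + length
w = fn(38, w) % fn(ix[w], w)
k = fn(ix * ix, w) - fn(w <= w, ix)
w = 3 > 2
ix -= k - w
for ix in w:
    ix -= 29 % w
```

ix = ix - 29 % w

Transformed code:
w = ((w >= 24) + 38) % ((w >= 24) + ix[w])
k = (w >= 24) + ix * ix - ((ix >= 24) + (w <= w))
w = 3 > 2
ix = ix - (k - w)
for ix in w:
    ix = ix - 29 % w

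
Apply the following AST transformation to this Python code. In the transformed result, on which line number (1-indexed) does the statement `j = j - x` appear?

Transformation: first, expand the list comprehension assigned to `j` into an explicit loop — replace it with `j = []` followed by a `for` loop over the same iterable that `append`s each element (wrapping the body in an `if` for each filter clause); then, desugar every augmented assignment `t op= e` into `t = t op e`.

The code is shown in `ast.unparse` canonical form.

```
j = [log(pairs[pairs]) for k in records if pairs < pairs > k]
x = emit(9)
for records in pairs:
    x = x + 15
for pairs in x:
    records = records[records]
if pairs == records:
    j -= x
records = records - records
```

11

Transformed code:
j = []
for k in records:
    if pairs < pairs > k:
        j.append(log(pairs[pairs]))
x = emit(9)
for records in pairs:
    x = x + 15
for pairs in x:
    records = records[records]
if pairs == records:
    j = j - x
records = records - records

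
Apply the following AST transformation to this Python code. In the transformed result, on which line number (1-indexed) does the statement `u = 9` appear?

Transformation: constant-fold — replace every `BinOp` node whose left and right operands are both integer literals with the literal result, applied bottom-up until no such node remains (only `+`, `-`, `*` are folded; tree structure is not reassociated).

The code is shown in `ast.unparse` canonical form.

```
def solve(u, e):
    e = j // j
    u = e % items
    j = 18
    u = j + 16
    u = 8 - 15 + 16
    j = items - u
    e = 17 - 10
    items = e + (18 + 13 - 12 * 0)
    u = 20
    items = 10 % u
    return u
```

6

Transformed code:
def solve(u, e):
    e = j // j
    u = e % items
    j = 18
    u = j + 16
    u = 9
    j = items - u
    e = 7
    items = e + 31
    u = 20
    items = 10 % u
    return u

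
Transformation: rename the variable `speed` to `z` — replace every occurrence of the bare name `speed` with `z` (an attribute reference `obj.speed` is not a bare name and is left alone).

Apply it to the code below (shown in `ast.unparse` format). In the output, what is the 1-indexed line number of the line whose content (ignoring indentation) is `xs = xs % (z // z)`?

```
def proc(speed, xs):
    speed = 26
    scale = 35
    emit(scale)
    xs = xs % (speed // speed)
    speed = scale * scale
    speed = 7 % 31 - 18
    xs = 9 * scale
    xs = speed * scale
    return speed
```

Transformed code:
def proc(z, xs):
    z = 26
    scale = 35
    emit(scale)
    xs = xs % (z // z)
    z = scale * scale
    z = 7 % 31 - 18
    xs = 9 * scale
    xs = z * scale
    return z

5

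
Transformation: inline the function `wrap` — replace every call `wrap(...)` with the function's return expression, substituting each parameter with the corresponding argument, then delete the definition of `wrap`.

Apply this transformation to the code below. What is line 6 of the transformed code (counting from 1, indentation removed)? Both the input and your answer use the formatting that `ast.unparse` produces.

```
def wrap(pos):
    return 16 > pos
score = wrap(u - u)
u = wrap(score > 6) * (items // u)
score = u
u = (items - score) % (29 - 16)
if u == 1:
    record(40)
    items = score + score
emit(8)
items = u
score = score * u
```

Transformed code:
score = 16 > u - u
u = (16 > (score > 6)) * (items // u)
score = u
u = (items - score) % (29 - 16)
if u == 1:
    record(40)
    items = score + score
emit(8)
items = u
score = score * u

record(40)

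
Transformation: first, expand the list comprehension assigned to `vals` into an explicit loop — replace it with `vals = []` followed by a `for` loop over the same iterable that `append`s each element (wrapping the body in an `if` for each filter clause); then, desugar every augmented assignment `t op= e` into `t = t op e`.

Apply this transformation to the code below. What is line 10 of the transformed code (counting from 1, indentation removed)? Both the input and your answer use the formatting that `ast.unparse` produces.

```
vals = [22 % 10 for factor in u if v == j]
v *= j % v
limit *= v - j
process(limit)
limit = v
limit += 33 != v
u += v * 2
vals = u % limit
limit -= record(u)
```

u = u + v * 2

Transformed code:
vals = []
for factor in u:
    if v == j:
        vals.append(22 % 10)
v = v * (j % v)
limit = limit * (v - j)
process(limit)
limit = v
limit = limit + (33 != v)
u = u + v * 2
vals = u % limit
limit = limit - record(u)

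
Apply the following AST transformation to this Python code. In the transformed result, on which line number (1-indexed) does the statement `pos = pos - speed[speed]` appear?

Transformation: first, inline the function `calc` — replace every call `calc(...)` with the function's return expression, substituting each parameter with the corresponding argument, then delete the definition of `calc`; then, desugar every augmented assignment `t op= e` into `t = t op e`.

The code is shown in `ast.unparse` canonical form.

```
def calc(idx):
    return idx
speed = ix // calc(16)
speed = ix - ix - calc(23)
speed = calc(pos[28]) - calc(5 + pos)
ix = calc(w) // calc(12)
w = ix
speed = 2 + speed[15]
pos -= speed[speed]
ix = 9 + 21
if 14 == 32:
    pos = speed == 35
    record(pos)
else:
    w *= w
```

7

Transformed code:
speed = ix // 16
speed = ix - ix - 23
speed = pos[28] - (5 + pos)
ix = w // 12
w = ix
speed = 2 + speed[15]
pos = pos - speed[speed]
ix = 9 + 21
if 14 == 32:
    pos = speed == 35
    record(pos)
else:
    w = w * w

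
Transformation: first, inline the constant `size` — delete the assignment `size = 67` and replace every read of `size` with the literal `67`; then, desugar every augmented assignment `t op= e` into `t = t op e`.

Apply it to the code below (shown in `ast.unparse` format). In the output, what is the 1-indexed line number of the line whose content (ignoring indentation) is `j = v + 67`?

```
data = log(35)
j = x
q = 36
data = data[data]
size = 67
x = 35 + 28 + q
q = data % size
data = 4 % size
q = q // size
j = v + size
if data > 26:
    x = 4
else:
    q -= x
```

Transformed code:
data = log(35)
j = x
q = 36
data = data[data]
x = 35 + 28 + q
q = data % 67
data = 4 % 67
q = q // 67
j = v + 67
if data > 26:
    x = 4
else:
    q = q - x

9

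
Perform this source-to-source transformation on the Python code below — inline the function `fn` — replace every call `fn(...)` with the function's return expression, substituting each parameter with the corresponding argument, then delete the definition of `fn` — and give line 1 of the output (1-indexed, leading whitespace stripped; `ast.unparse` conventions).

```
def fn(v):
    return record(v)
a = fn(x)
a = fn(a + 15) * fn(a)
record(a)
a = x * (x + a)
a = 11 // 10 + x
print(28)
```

a = record(x)

Transformed code:
a = record(x)
a = record(a + 15) * record(a)
record(a)
a = x * (x + a)
a = 11 // 10 + x
print(28)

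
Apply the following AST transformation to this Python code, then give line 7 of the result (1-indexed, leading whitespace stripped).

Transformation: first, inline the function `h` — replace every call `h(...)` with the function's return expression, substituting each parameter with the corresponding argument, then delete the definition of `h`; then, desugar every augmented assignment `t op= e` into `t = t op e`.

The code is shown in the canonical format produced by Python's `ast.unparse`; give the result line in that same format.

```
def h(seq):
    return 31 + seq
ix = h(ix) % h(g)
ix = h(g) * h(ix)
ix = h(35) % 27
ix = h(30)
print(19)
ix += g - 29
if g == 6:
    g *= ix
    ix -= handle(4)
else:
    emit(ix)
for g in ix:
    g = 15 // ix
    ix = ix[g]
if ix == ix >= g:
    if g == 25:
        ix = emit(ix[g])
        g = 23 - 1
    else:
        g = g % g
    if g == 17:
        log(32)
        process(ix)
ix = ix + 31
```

Transformed code:
ix = (31 + ix) % (31 + g)
ix = (31 + g) * (31 + ix)
ix = (31 + 35) % 27
ix = 31 + 30
print(19)
ix = ix + (g - 29)
if g == 6:
    g = g * ix
    ix = ix - handle(4)
else:
    emit(ix)
for g in ix:
    g = 15 // ix
    ix = ix[g]
if ix == ix >= g:
    if g == 25:
        ix = emit(ix[g])
        g = 23 - 1
    else:
        g = g % g
    if g == 17:
        log(32)
        process(ix)
ix = ix + 31

if g == 6:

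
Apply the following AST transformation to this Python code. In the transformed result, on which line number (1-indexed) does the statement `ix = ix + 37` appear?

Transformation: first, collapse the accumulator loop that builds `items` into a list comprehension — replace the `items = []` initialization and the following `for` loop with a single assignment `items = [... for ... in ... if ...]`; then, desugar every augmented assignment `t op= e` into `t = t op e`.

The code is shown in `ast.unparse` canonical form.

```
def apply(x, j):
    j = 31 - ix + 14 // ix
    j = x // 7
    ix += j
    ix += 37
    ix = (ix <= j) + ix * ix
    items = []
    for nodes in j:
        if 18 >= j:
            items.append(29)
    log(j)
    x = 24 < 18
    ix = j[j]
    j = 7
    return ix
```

Transformed code:
def apply(x, j):
    j = 31 - ix + 14 // ix
    j = x // 7
    ix = ix + j
    ix = ix + 37
    ix = (ix <= j) + ix * ix
    items = [29 for nodes in j if 18 >= j]
    log(j)
    x = 24 < 18
    ix = j[j]
    j = 7
    return ix

5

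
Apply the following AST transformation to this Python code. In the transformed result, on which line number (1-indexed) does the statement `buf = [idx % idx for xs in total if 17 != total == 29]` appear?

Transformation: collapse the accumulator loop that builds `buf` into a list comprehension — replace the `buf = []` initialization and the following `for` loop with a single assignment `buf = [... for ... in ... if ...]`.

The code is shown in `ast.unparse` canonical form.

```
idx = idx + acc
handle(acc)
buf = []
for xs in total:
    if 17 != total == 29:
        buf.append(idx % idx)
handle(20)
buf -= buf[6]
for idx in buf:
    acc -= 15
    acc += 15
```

3

Transformed code:
idx = idx + acc
handle(acc)
buf = [idx % idx for xs in total if 17 != total == 29]
handle(20)
buf -= buf[6]
for idx in buf:
    acc -= 15
    acc += 15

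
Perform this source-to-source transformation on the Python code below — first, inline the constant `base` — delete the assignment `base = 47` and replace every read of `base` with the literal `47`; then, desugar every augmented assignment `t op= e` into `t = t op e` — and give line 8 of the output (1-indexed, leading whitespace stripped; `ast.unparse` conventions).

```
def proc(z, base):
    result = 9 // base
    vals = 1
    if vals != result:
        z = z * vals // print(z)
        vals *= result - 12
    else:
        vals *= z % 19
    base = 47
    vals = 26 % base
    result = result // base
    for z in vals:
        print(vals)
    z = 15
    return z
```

Transformed code:
def proc(z, base):
    result = 9 // 47
    vals = 1
    if vals != result:
        z = z * vals // print(z)
        vals = vals * (result - 12)
    else:
        vals = vals * (z % 19)
    vals = 26 % 47
    result = result // 47
    for z in vals:
        print(vals)
    z = 15
    return z

vals = vals * (z % 19)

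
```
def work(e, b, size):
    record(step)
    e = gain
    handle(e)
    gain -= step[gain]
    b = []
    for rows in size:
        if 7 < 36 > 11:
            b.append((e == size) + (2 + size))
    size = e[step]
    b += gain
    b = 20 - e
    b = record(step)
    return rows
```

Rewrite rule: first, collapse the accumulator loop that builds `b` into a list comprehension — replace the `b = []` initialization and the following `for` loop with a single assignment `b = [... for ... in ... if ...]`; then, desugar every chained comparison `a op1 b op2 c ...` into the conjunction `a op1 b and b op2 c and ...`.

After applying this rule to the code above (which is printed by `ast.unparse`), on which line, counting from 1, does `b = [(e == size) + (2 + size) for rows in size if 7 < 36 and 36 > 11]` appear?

Transformed code:
def work(e, b, size):
    record(step)
    e = gain
    handle(e)
    gain -= step[gain]
    b = [(e == size) + (2 + size) for rows in size if 7 < 36 and 36 > 11]
    size = e[step]
    b += gain
    b = 20 - e
    b = record(step)
    return rows

6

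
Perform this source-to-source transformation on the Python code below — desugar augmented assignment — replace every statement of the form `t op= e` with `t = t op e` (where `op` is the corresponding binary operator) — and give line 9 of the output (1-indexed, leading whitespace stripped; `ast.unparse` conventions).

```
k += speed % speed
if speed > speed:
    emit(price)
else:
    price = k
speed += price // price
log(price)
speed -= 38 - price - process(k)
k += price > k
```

Transformed code:
k = k + speed % speed
if speed > speed:
    emit(price)
else:
    price = k
speed = speed + price // price
log(price)
speed = speed - (38 - price - process(k))
k = k + (price > k)

k = k + (price > k)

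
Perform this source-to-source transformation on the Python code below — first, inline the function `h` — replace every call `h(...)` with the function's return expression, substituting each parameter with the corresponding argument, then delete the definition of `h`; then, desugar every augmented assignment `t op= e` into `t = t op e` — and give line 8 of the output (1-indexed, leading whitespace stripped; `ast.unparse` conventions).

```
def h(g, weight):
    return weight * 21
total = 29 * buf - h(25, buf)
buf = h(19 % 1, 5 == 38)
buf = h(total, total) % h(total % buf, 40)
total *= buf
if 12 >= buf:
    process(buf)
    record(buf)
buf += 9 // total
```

Transformed code:
total = 29 * buf - buf * 21
buf = (5 == 38) * 21
buf = total * 21 % (40 * 21)
total = total * buf
if 12 >= buf:
    process(buf)
    record(buf)
buf = buf + 9 // total

buf = buf + 9 // total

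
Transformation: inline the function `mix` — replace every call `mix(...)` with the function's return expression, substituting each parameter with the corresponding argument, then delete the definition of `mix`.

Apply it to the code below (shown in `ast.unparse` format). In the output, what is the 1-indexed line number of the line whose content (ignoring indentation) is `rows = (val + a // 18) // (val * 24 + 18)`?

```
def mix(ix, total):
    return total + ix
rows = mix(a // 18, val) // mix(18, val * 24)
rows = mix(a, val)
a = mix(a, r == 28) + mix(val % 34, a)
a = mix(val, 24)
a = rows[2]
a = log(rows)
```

1

Transformed code:
rows = (val + a // 18) // (val * 24 + 18)
rows = val + a
a = (r == 28) + a + (a + val % 34)
a = 24 + val
a = rows[2]
a = log(rows)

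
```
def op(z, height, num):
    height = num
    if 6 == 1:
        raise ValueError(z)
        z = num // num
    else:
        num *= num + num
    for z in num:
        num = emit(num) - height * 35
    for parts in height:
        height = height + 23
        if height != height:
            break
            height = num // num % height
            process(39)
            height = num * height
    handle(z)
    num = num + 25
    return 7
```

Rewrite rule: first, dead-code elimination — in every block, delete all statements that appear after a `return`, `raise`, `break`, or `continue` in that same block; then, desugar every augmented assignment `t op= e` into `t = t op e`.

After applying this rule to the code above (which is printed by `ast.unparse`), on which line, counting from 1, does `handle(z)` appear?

13

Transformed code:
def op(z, height, num):
    height = num
    if 6 == 1:
        raise ValueError(z)
    else:
        num = num * (num + num)
    for z in num:
        num = emit(num) - height * 35
    for parts in height:
        height = height + 23
        if height != height:
            break
    handle(z)
    num = num + 25
    return 7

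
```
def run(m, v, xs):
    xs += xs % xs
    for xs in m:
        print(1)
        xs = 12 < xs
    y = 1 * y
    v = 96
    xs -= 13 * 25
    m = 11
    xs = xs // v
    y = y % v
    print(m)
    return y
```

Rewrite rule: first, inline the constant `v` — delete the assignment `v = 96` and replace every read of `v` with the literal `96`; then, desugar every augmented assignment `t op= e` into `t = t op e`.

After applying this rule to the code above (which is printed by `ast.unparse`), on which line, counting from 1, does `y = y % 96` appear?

10

Transformed code:
def run(m, v, xs):
    xs = xs + xs % xs
    for xs in m:
        print(1)
        xs = 12 < xs
    y = 1 * y
    xs = xs - 13 * 25
    m = 11
    xs = xs // 96
    y = y % 96
    print(m)
    return y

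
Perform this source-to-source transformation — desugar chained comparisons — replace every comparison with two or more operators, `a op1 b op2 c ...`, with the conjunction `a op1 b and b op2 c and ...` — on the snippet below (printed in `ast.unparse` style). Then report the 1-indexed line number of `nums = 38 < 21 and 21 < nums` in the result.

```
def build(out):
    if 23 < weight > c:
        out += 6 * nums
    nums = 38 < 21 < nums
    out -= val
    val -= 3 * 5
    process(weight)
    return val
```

Transformed code:
def build(out):
    if 23 < weight and weight > c:
        out += 6 * nums
    nums = 38 < 21 and 21 < nums
    out -= val
    val -= 3 * 5
    process(weight)
    return val

4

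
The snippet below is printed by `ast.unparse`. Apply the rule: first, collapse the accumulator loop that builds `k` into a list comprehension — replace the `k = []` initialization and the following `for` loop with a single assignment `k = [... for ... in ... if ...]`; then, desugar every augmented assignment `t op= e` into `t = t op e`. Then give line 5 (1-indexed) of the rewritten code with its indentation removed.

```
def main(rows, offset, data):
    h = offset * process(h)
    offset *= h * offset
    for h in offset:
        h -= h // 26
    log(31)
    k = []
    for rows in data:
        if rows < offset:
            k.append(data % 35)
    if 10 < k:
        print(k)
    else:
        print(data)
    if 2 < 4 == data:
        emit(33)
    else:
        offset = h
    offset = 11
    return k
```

h = h - h // 26

Transformed code:
def main(rows, offset, data):
    h = offset * process(h)
    offset = offset * (h * offset)
    for h in offset:
        h = h - h // 26
    log(31)
    k = [data % 35 for rows in data if rows < offset]
    if 10 < k:
        print(k)
    else:
        print(data)
    if 2 < 4 == data:
        emit(33)
    else:
        offset = h
    offset = 11
    return k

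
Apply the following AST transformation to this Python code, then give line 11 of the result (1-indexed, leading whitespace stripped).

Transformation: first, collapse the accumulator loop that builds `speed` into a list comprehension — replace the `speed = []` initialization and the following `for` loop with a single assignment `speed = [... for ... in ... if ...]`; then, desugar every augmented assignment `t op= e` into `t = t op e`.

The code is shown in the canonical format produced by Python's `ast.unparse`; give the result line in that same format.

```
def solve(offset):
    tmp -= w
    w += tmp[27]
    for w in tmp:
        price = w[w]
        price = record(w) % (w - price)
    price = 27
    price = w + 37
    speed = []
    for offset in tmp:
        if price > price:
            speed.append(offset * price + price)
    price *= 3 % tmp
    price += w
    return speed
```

price = price + w

Transformed code:
def solve(offset):
    tmp = tmp - w
    w = w + tmp[27]
    for w in tmp:
        price = w[w]
        price = record(w) % (w - price)
    price = 27
    price = w + 37
    speed = [offset * price + price for offset in tmp if price > price]
    price = price * (3 % tmp)
    price = price + w
    return speed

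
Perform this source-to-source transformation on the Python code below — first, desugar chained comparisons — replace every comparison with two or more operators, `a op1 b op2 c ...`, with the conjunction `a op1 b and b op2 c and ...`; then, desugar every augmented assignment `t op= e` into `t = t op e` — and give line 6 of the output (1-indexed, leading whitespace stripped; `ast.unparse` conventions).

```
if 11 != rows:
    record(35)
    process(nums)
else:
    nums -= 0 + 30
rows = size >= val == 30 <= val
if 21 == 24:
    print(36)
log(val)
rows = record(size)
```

rows = size >= val and val == 30 and (30 <= val)

Transformed code:
if 11 != rows:
    record(35)
    process(nums)
else:
    nums = nums - (0 + 30)
rows = size >= val and val == 30 and (30 <= val)
if 21 == 24:
    print(36)
log(val)
rows = record(size)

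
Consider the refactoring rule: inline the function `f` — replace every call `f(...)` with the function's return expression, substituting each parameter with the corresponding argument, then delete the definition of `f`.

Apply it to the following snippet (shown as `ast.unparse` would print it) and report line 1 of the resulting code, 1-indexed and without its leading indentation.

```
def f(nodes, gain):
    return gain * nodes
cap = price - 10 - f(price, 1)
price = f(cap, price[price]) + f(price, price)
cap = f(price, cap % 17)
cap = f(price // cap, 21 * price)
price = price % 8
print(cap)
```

cap = price - 10 - 1 * price

Transformed code:
cap = price - 10 - 1 * price
price = price[price] * cap + price * price
cap = cap % 17 * price
cap = 21 * price * (price // cap)
price = price % 8
print(cap)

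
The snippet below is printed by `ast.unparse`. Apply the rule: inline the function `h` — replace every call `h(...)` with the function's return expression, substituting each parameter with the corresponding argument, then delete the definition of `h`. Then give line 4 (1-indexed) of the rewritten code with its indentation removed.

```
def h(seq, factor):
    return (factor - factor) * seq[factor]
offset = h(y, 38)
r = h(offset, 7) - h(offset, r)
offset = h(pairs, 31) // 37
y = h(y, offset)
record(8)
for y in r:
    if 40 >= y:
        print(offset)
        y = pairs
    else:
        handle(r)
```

Transformed code:
offset = (38 - 38) * y[38]
r = (7 - 7) * offset[7] - (r - r) * offset[r]
offset = (31 - 31) * pairs[31] // 37
y = (offset - offset) * y[offset]
record(8)
for y in r:
    if 40 >= y:
        print(offset)
        y = pairs
    else:
        handle(r)

y = (offset - offset) * y[offset]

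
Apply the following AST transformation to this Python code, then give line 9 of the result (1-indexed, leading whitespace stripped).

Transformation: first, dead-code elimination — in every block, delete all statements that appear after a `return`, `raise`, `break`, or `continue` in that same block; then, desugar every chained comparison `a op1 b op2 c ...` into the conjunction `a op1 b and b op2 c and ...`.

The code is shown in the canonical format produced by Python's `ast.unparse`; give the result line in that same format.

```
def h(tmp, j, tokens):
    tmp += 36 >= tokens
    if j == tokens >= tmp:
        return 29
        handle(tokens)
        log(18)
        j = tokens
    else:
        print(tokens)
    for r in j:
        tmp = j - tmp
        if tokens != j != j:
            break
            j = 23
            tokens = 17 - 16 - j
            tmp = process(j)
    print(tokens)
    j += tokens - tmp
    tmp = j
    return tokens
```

if tokens != j and j != j:

Transformed code:
def h(tmp, j, tokens):
    tmp += 36 >= tokens
    if j == tokens and tokens >= tmp:
        return 29
    else:
        print(tokens)
    for r in j:
        tmp = j - tmp
        if tokens != j and j != j:
            break
    print(tokens)
    j += tokens - tmp
    tmp = j
    return tokens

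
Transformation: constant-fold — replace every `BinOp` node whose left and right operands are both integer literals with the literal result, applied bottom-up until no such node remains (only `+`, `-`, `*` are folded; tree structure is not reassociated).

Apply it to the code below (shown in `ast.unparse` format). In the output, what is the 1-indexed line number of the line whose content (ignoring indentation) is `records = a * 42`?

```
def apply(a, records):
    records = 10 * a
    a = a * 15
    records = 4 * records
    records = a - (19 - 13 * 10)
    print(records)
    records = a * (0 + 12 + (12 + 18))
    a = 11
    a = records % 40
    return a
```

Transformed code:
def apply(a, records):
    records = 10 * a
    a = a * 15
    records = 4 * records
    records = a - -111
    print(records)
    records = a * 42
    a = 11
    a = records % 40
    return a

7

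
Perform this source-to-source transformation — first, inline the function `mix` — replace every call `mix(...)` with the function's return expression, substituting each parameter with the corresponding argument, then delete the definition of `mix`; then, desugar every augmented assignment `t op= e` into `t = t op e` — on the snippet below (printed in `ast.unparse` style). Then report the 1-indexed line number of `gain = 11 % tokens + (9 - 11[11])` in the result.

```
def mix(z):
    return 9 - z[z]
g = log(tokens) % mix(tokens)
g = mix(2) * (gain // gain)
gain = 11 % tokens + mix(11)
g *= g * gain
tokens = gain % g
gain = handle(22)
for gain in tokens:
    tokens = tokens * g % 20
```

3

Transformed code:
g = log(tokens) % (9 - tokens[tokens])
g = (9 - 2[2]) * (gain // gain)
gain = 11 % tokens + (9 - 11[11])
g = g * (g * gain)
tokens = gain % g
gain = handle(22)
for gain in tokens:
    tokens = tokens * g % 20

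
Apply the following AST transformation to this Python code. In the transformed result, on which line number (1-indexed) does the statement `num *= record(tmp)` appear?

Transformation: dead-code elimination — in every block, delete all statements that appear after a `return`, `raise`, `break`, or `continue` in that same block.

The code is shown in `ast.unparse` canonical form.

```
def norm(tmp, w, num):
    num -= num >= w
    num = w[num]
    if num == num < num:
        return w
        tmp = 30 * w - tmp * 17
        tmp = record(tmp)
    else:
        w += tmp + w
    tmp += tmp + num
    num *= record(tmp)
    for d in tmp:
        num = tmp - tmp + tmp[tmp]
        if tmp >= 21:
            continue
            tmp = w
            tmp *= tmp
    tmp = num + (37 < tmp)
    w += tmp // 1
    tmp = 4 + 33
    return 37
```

9

Transformed code:
def norm(tmp, w, num):
    num -= num >= w
    num = w[num]
    if num == num < num:
        return w
    else:
        w += tmp + w
    tmp += tmp + num
    num *= record(tmp)
    for d in tmp:
        num = tmp - tmp + tmp[tmp]
        if tmp >= 21:
            continue
    tmp = num + (37 < tmp)
    w += tmp // 1
    tmp = 4 + 33
    return 37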